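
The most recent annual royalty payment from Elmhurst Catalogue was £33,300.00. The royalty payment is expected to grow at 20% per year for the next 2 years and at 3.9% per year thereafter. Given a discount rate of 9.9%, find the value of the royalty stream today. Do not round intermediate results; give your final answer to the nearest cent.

£763566.88

D_1 = 39960.00000
D_2 = 47952.00000
Terminal value at year 2: TV = D_2×(1+g_2)/(r−g_2) = 49822.12800/0.06 = 830368.80000
P_0 = D_1/(1+r)^1 + D_2/(1+r)^2 + TV/(1+r)^2
    = 36360.32757 + 39701.90454 + 687504.64687 = 763566.87898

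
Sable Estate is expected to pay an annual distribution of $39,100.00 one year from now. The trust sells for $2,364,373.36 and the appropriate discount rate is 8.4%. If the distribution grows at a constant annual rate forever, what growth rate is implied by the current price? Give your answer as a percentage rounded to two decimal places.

P = D₁/(r−g) ⇒ g = r − D₁/P = 0.084 − $39,100.00/$2,364,373.36 = 0.067463

6.75%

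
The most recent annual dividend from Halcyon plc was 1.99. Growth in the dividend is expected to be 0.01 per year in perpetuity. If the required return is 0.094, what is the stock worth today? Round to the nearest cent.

D₁ = D₀ × (1 + g) = 1.99 × 1.01 = 2.0099
Growing perpetuity: P = D₁ / (r − g) = 2.0099 / (0.094 − 0.01) = 23.93

23.93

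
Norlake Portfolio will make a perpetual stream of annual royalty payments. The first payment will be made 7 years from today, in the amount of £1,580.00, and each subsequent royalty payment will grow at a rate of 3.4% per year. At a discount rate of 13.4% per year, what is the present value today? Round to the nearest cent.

£7429.83

Value at end of year 6: C₁ / (r − g) = £1,580.00 / (0.134 − 0.034) = £15,800.0000
Discount to today: PV = £15,800.0000 / (1 + 0.134)^6 = £15,800.0000 / 2.126563 = £7,429.83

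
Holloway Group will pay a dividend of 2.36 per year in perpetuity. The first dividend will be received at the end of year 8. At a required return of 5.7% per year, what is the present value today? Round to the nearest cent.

28.09

Value at end of year 7: C / r = 2.36 / 0.057 = 41.4035
Discount to today: PV = 41.4035 / (1 + 0.057)^7 = 41.4035 / 1.474093 = 28.09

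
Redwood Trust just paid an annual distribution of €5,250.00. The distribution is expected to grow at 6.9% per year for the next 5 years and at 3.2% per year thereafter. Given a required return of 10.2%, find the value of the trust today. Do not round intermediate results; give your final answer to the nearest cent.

€90468.52

D_1 = 5612.25000
D_2 = 5999.49525
D_3 = 6413.46042
D_4 = 6855.98919
D_5 = 7329.05245
Terminal value at year 5: TV = D_5×(1+g_2)/(r−g_2) = 7563.58212/0.07 = 108051.17320
P_0 = D_1/(1+r)^1 + D_2/(1+r)^2 + D_3/(1+r)^3 + D_4/(1+r)^4 + D_5/(1+r)^5 + TV/(1+r)^5
    = 5092.78584 + 4940.27955 + 4792.34015 + 4648.83087 + 4509.61905 + 66484.66949 = 90468.52496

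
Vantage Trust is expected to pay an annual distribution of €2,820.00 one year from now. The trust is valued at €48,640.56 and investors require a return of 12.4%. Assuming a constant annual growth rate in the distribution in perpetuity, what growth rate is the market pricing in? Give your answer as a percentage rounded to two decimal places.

6.60%

P = D₁/(r−g) ⇒ g = r − D₁/P = 0.124 − €2,820.00/€48,640.56 = 0.066024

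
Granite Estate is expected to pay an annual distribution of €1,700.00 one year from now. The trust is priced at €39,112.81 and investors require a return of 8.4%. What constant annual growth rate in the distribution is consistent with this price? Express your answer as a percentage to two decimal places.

P = D₁/(r−g) ⇒ g = r − D₁/P = 0.084 − €1,700.00/€39,112.81 = 0.040536

4.05%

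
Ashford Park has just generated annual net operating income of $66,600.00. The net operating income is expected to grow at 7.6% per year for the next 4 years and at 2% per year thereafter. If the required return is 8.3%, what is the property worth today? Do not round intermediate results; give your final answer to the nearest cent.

D_1 = 71661.60000
D_2 = 77107.88160
D_3 = 82968.08060
D_4 = 89273.65473
Terminal value at year 4: TV = D_4×(1+g_2)/(r−g_2) = 91059.12782/0.063 = 1445382.98130
P_0 = D_1/(1+r)^1 + D_2/(1+r)^2 + D_3/(1+r)^3 + D_4/(1+r)^4 + TV/(1+r)^4
    = 66169.52909 + 65741.84053 + 65316.91636 + 64894.73869 + 1050676.72160 = 1312799.74626

$1312799.75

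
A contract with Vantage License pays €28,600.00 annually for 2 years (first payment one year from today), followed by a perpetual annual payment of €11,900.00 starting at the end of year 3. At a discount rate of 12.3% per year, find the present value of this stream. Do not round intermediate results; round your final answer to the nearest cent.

PV of 2-year annuity: €28,600.00 × [1 − (1+0.123)^−2] / 0.123 = 48145.59018
Perpetuity value at year 2: €11,900.00 / 0.123 = 96747.96748
PV of perpetuity: 96747.96748 / (1+0.123)^2 = 76715.36177
Total PV = 48145.59018 + 76715.36177 = 124860.95196

€124860.95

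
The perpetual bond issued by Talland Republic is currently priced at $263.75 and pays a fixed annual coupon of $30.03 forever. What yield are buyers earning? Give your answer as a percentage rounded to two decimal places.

P = C/r ⇒ r = C/P = $30.03/$263.75 = 0.113858

11.39%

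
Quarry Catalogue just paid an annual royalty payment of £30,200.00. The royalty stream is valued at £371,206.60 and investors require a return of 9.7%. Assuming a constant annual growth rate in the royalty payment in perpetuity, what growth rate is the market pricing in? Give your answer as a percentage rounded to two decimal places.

P = D₀(1+g)/(r−g) ⇒ P(r−g) = D₀(1+g) ⇒ g(P+D₀) = P·r − D₀
g = (P·r − D₀)/(P + D₀) = (£371,206.60×0.097 − £30,200.00) / (£371,206.60 + £30,200.00) = 0.014467

1.45%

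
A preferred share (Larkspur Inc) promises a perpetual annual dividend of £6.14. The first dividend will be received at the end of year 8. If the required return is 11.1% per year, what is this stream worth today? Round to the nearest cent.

Value at end of year 7: C / r = £6.14 / 0.111 = £55.3153
Discount to today: PV = £55.3153 / (1 + 0.111)^7 = £55.3153 / 2.089288 = £26.48

£26.48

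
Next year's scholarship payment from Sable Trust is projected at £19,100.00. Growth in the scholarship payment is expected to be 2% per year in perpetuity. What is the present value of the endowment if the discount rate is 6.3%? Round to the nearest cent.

£444186.05

Growing perpetuity: P = D₁ / (r − g) = £19,100.0000 / (0.063 − 0.02) = £444,186.05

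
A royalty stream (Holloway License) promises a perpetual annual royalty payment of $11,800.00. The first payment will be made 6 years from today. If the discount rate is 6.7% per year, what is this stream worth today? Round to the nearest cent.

Value at end of year 5: C / r = $11,800.00 / 0.067 = $176,119.4030
Discount to today: PV = $176,119.4030 / (1 + 0.067)^5 = $176,119.4030 / 1.383000 = $127,345.94

$127345.94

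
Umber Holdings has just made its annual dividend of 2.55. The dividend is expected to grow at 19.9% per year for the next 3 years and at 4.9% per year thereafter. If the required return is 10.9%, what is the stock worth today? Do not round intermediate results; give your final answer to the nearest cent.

65.30

D_1 = 3.05745
D_2 = 3.66588
D_3 = 4.39539
Terminal value at year 3: TV = D_3×(1+g_2)/(r−g_2) = 4.61077/0.06 = 76.84612
P_0 = D_1/(1+r)^1 + D_2/(1+r)^2 + D_3/(1+r)^3 + TV/(1+r)^3
    = 2.75694 + 2.98068 + 3.22258 + 56.34136 = 65.30156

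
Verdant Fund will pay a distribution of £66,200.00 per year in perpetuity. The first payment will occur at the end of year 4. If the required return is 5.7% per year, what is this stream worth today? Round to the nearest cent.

£983463.33

Value at end of year 3: C / r = £66,200.00 / 0.057 = £1,161,403.5088
Discount to today: PV = £1,161,403.5088 / (1 + 0.057)^3 = £1,161,403.5088 / 1.180932 = £983,463.33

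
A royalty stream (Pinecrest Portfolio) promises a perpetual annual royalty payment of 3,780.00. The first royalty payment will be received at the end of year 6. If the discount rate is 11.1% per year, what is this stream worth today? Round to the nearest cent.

20118.64

Value at end of year 5: C / r = 3,780.00 / 0.111 = 34,054.0541
Discount to today: PV = 34,054.0541 / (1 + 0.111)^5 = 34,054.0541 / 1.692662 = 20,118.64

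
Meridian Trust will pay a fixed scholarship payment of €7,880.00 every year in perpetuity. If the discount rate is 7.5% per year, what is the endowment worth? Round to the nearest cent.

€105066.67

Level perpetuity: PV = C / r = €7,880.00 / 0.075 = €105,066.67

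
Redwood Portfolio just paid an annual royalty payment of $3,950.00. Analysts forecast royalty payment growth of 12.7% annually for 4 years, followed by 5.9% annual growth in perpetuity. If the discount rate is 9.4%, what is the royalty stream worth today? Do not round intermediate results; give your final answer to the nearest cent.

$151629.95

D_1 = 4451.65000
D_2 = 5017.00955
D_3 = 5654.16976
D_4 = 6372.24932
Terminal value at year 4: TV = D_4×(1+g_2)/(r−g_2) = 6748.21203/0.035 = 192806.05808
P_0 = D_1/(1+r)^1 + D_2/(1+r)^2 + D_3/(1+r)^3 + D_4/(1+r)^4 + TV/(1+r)^4
    = 4069.14991 + 4191.89392 + 4318.34044 + 4448.60117 + 134601.96114 = 151629.94659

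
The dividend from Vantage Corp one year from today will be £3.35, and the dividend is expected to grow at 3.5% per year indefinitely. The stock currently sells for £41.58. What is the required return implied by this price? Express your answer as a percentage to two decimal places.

P = D₁/(r − g) ⇒ r = D₁/P + g = £3.3500/£41.58 + 0.035 = 0.080568 + 0.035 = 0.115568

11.56%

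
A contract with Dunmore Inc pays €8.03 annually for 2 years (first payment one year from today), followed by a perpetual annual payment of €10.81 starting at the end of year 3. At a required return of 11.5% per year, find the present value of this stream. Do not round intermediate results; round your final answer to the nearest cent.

PV of 2-year annuity: €8.03 × [1 − (1+0.115)^−2] / 0.115 = 13.66080
Perpetuity value at year 2: €10.81 / 0.115 = 94.00000
PV of perpetuity: 94.00000 / (1+0.115)^2 = 75.60981
Total PV = 13.66080 + 75.60981 = 89.27061

€89.27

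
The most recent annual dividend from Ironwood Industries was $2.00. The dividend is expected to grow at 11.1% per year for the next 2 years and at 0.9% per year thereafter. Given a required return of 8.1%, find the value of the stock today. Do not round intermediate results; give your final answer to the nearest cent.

$33.77

D_1 = 2.22200
D_2 = 2.46864
Terminal value at year 2: TV = D_2×(1+g_2)/(r−g_2) = 2.49086/0.072 = 34.59527
P_0 = D_1/(1+r)^1 + D_2/(1+r)^2 + TV/(1+r)^2
    = 2.05550 + 2.11255 + 29.60502 = 33.77308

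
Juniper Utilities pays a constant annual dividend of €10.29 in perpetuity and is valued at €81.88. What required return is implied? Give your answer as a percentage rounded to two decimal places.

12.57%

P = C/r ⇒ r = C/P = €10.29/€81.88 = 0.125672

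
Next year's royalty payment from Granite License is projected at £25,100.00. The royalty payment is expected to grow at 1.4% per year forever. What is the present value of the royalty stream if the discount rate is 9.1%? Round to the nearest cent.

£325974.03

Growing perpetuity: P = D₁ / (r − g) = £25,100.0000 / (0.091 − 0.014) = £325,974.03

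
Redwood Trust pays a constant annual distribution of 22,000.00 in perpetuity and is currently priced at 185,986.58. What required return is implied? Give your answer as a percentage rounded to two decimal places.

P = C/r ⇒ r = C/P = 22,000.00/185,986.58 = 0.118288

11.83%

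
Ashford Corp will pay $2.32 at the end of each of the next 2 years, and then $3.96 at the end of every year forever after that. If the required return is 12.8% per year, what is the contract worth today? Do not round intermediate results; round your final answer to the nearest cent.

PV of 2-year annuity: $2.32 × [1 − (1+0.128)^−2] / 0.128 = 3.88009
Perpetuity value at year 2: $3.96 / 0.128 = 30.93750
PV of perpetuity: 30.93750 / (1+0.128)^2 = 24.31459
Total PV = 3.88009 + 24.31459 = 28.19468

$28.19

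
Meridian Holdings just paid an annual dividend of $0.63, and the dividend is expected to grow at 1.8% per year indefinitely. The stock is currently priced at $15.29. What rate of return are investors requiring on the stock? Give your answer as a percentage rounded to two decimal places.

5.99%

D₁ = $0.63 × 1.018 = $0.6413
P = D₁/(r − g) ⇒ r = D₁/P + g = $0.6413/$15.29 + 0.018 = 0.041945 + 0.018 = 0.059945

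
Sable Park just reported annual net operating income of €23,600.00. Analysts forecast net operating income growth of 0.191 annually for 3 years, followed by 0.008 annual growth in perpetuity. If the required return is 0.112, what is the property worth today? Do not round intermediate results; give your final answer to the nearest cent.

€362379.43

D_1 = 28107.60000
D_2 = 33476.15160
D_3 = 39870.09656
Terminal value at year 3: TV = D_3×(1+g_2)/(r−g_2) = 40189.05733/0.104 = 386433.24354
P_0 = D_1/(1+r)^1 + D_2/(1+r)^2 + D_3/(1+r)^3 + TV/(1+r)^3
    = 25276.61871 + 27072.34971 + 28995.65513 + 281034.81126 = 362379.43481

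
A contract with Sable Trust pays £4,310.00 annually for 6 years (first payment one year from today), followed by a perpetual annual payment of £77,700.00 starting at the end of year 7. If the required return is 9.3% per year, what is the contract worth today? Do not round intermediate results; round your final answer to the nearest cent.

PV of 6-year annuity: £4,310.00 × [1 − (1+0.093)^−6] / 0.093 = 19162.59037
Perpetuity value at year 6: £77,700.00 / 0.093 = 835483.87097
PV of perpetuity: 835483.87097 / (1+0.093)^6 = 490023.71507
Total PV = 19162.59037 + 490023.71507 = 509186.30544

£509186.31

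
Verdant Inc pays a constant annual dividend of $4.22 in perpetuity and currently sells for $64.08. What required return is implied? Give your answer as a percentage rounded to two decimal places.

P = C/r ⇒ r = C/P = $4.22/$64.08 = 0.065855

6.59%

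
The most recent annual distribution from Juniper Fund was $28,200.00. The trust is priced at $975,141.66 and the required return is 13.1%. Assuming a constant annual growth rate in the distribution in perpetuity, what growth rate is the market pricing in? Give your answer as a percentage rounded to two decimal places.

P = D₀(1+g)/(r−g) ⇒ P(r−g) = D₀(1+g) ⇒ g(P+D₀) = P·r − D₀
g = (P·r − D₀)/(P + D₀) = ($975,141.66×0.131 − $28,200.00) / ($975,141.66 + $28,200.00) = 0.099212

9.92%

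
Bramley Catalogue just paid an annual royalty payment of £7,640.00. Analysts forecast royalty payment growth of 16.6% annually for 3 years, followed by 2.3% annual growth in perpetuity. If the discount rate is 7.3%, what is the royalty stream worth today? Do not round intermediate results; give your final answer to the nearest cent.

D_1 = 8908.24000
D_2 = 10387.00784
D_3 = 12111.25114
Terminal value at year 3: TV = D_3×(1+g_2)/(r−g_2) = 12389.80992/0.05 = 247796.19835
P_0 = D_1/(1+r)^1 + D_2/(1+r)^2 + D_3/(1+r)^3 + TV/(1+r)^3
    = 8302.18080 + 9021.75472 + 9803.69618 + 200583.62389 = 227711.25559

£227711.26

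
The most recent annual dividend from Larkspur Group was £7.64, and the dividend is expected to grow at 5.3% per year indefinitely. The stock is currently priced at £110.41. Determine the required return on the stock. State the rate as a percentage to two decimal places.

12.59%

D₁ = £7.64 × 1.053 = £8.0449
P = D₁/(r − g) ⇒ r = D₁/P + g = £8.0449/£110.41 + 0.053 = 0.072864 + 0.053 = 0.125864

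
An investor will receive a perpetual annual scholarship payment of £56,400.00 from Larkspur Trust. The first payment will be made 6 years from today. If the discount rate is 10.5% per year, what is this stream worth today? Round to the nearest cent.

£326045.65

Value at end of year 5: C / r = £56,400.00 / 0.105 = £537,142.8571
Discount to today: PV = £537,142.8571 / (1 + 0.105)^5 = £537,142.8571 / 1.647447 = £326,045.65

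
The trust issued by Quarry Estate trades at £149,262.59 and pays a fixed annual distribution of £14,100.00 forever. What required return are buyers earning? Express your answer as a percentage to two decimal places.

9.45%

P = C/r ⇒ r = C/P = £14,100.00/£149,262.59 = 0.094464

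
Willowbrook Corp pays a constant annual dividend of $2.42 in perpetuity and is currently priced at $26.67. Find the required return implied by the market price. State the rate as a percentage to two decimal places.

P = C/r ⇒ r = C/P = $2.42/$26.67 = 0.090739

9.07%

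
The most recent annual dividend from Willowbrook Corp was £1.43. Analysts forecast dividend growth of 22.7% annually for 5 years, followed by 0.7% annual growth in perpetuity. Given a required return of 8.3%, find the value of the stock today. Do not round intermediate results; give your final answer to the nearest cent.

D_1 = 1.75461
D_2 = 2.15291
D_3 = 2.64162
D_4 = 3.24126
D_5 = 3.97703
Terminal value at year 5: TV = D_5×(1+g_2)/(r−g_2) = 4.00487/0.076 = 52.69565
P_0 = D_1/(1+r)^1 + D_2/(1+r)^2 + D_3/(1+r)^3 + D_4/(1+r)^4 + D_5/(1+r)^5 + TV/(1+r)^5
    = 1.62014 + 1.83556 + 2.07962 + 2.35614 + 2.66942 + 35.36979 = 45.93066

£45.93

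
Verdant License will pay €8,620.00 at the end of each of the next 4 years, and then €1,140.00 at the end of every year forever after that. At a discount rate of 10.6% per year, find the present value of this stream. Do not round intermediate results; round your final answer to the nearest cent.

€34160.60

PV of 4-year annuity: €8,620.00 × [1 − (1+0.106)^−4] / 0.106 = 26973.08935
Perpetuity value at year 4: €1,140.00 / 0.106 = 10754.71698
PV of perpetuity: 10754.71698 / (1+0.106)^4 = 7187.51027
Total PV = 26973.08935 + 7187.51027 = 34160.59962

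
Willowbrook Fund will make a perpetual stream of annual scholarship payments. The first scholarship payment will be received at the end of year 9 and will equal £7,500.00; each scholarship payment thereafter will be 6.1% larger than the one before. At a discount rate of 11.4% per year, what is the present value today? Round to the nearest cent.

Value at end of year 8: C₁ / (r − g) = £7,500.00 / (0.114 − 0.061) = £141,509.4340
Discount to today: PV = £141,509.4340 / (1 + 0.114)^8 = £141,509.4340 / 2.371819 = £59,662.83

£59662.83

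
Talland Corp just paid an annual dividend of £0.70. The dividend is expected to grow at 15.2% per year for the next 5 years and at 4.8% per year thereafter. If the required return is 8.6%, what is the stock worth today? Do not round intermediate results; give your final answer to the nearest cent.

D_1 = 0.80640
D_2 = 0.92897
D_3 = 1.07018
D_4 = 1.23284
D_5 = 1.42024
Terminal value at year 5: TV = D_5×(1+g_2)/(r−g_2) = 1.48841/0.038 = 39.16861
P_0 = D_1/(1+r)^1 + D_2/(1+r)^2 + D_3/(1+r)^3 + D_4/(1+r)^4 + D_5/(1+r)^5 + TV/(1+r)^5
    = 0.74254 + 0.78767 + 0.83554 + 0.88632 + 0.94018 + 25.92919 = 30.12144

£30.12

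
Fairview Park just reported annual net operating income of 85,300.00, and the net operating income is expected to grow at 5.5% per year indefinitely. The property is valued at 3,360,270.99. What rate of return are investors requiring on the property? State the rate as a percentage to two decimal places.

8.18%

D₁ = 85,300.00 × 1.055 = 89,991.5000
P = D₁/(r − g) ⇒ r = D₁/P + g = 89,991.5000/3,360,270.99 + 0.055 = 0.026781 + 0.055 = 0.081781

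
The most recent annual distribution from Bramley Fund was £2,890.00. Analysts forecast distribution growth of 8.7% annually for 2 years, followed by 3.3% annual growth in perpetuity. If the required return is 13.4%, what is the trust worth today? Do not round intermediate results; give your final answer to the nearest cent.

£32584.38

D_1 = 3141.43000
D_2 = 3414.73441
Terminal value at year 2: TV = D_2×(1+g_2)/(r−g_2) = 3527.42065/0.101 = 34924.95689
P_0 = D_1/(1+r)^1 + D_2/(1+r)^2 + TV/(1+r)^2
    = 2770.22046 + 2655.40532 + 27158.74951 = 32584.37529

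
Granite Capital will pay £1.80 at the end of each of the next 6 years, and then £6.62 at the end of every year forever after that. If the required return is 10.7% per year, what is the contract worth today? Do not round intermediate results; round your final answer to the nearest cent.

PV of 6-year annuity: £1.80 × [1 − (1+0.107)^−6] / 0.107 = 7.68123
Perpetuity value at year 6: £6.62 / 0.107 = 61.86916
PV of perpetuity: 61.86916 / (1+0.107)^6 = 33.61929
Total PV = 7.68123 + 33.61929 = 41.30052

£41.30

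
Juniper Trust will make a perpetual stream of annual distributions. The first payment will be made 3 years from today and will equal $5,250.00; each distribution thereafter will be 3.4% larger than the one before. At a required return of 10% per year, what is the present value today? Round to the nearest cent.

$65740.05

Value at end of year 2: C₁ / (r − g) = $5,250.00 / (0.1 − 0.034) = $79,545.4545
Discount to today: PV = $79,545.4545 / (1 + 0.1)^2 = $79,545.4545 / 1.210000 = $65,740.05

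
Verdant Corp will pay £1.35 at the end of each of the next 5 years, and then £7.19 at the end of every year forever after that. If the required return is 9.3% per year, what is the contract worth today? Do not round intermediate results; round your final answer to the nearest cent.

£54.77

PV of 5-year annuity: £1.35 × [1 − (1+0.093)^−5] / 0.093 = 5.21041
Perpetuity value at year 5: £7.19 / 0.093 = 77.31183
PV of perpetuity: 77.31183 / (1+0.093)^5 = 49.56158
Total PV = 5.21041 + 49.56158 = 54.77199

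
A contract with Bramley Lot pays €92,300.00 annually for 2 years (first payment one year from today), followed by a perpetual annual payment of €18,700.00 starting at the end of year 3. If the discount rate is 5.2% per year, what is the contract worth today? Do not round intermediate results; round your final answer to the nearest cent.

€496081.14

PV of 2-year annuity: €92,300.00 × [1 − (1+0.052)^−2] / 0.052 = 171138.44352
Perpetuity value at year 2: €18,700.00 / 0.052 = 359615.38462
PV of perpetuity: 359615.38462 / (1+0.052)^2 = 324942.69887
Total PV = 171138.44352 + 324942.69887 = 496081.14240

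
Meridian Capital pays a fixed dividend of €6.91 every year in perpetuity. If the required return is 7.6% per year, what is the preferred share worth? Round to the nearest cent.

Level perpetuity: PV = C / r = €6.91 / 0.076 = €90.92

€90.92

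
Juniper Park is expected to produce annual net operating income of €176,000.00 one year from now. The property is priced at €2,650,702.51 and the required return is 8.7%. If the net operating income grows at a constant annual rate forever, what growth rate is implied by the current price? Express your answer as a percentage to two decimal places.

P = D₁/(r−g) ⇒ g = r − D₁/P = 0.087 − €176,000.00/€2,650,702.51 = 0.020603

2.06%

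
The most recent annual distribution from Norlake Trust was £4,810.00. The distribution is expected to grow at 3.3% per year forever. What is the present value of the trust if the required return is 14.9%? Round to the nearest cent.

D₁ = D₀ × (1 + g) = £4,810.00 × 1.033 = £4,968.7300
Growing perpetuity: P = D₁ / (r − g) = £4,968.7300 / (0.149 − 0.033) = £42,833.88

£42833.88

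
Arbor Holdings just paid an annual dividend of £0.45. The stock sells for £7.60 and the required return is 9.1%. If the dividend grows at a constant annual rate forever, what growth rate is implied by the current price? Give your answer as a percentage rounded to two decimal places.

3.00%

P = D₀(1+g)/(r−g) ⇒ P(r−g) = D₀(1+g) ⇒ g(P+D₀) = P·r − D₀
g = (P·r − D₀)/(P + D₀) = (£7.60×0.091 − £0.45) / (£7.60 + £0.45) = 0.030012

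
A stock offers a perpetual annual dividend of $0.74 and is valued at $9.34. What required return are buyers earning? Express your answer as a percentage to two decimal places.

7.92%

P = C/r ⇒ r = C/P = $0.74/$9.34 = 0.079229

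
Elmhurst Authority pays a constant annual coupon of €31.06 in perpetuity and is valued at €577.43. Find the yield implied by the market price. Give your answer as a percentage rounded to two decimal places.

5.38%

P = C/r ⇒ r = C/P = €31.06/€577.43 = 0.053790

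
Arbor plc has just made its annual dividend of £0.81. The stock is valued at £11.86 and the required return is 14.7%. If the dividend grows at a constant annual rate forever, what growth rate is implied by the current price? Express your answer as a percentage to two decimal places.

P = D₀(1+g)/(r−g) ⇒ P(r−g) = D₀(1+g) ⇒ g(P+D₀) = P·r − D₀
g = (P·r − D₀)/(P + D₀) = (£11.86×0.147 − £0.81) / (£11.86 + £0.81) = 0.073672

7.37%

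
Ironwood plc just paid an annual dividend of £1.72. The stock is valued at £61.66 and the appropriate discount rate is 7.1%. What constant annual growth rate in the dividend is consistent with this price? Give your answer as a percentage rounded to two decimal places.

P = D₀(1+g)/(r−g) ⇒ P(r−g) = D₀(1+g) ⇒ g(P+D₀) = P·r − D₀
g = (P·r − D₀)/(P + D₀) = (£61.66×0.071 − £1.72) / (£61.66 + £1.72) = 0.041935

4.19%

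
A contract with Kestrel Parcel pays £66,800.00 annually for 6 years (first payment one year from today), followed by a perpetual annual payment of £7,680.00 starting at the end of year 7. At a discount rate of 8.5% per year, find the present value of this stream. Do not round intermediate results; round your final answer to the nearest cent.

£359561.01

PV of 6-year annuity: £66,800.00 × [1 − (1+0.085)^−6] / 0.085 = 304179.62293
Perpetuity value at year 6: £7,680.00 / 0.085 = 90352.94118
PV of perpetuity: 90352.94118 / (1+0.085)^6 = 55381.39171
Total PV = 304179.62293 + 55381.39171 = 359561.01464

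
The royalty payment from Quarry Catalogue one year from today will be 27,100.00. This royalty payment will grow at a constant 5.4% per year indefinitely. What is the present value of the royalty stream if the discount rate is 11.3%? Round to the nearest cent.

459322.03

Growing perpetuity: P = D₁ / (r − g) = 27,100.0000 / (0.113 − 0.054) = 459,322.03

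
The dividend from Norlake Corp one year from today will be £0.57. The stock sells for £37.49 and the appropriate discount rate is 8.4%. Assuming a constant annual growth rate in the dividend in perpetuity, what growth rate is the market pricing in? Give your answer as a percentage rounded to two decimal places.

P = D₁/(r−g) ⇒ g = r − D₁/P = 0.084 − £0.57/£37.49 = 0.068796

6.88%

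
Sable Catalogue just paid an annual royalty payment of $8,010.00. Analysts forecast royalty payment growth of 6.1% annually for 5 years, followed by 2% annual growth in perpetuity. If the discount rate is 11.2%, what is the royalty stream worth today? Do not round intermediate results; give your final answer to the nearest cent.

$105091.10

D_1 = 8498.61000
D_2 = 9017.02521
D_3 = 9567.06375
D_4 = 10150.65464
D_5 = 10769.84457
Terminal value at year 5: TV = D_5×(1+g_2)/(r−g_2) = 10985.24146/0.092 = 119404.79849
P_0 = D_1/(1+r)^1 + D_2/(1+r)^2 + D_3/(1+r)^3 + D_4/(1+r)^4 + D_5/(1+r)^5 + TV/(1+r)^5
    = 7642.63489 + 7292.11836 + 6957.67768 + 6638.57556 + 6334.10851 + 70225.98571 = 105091.10072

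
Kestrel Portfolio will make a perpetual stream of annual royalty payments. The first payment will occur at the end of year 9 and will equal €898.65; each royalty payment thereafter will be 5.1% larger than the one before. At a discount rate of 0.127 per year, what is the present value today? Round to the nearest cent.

Value at end of year 8: C₁ / (r − g) = €898.65 / (0.127 − 0.051) = €11,824.3421
Discount to today: PV = €11,824.3421 / (1 + 0.127)^8 = €11,824.3421 / 2.602504 = €4,543.45

€4543.45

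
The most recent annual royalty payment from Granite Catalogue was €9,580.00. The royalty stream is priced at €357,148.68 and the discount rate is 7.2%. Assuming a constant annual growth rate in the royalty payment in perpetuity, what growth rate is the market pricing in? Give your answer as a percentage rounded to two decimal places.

4.40%

P = D₀(1+g)/(r−g) ⇒ P(r−g) = D₀(1+g) ⇒ g(P+D₀) = P·r − D₀
g = (P·r − D₀)/(P + D₀) = (€357,148.68×0.072 − €9,580.00) / (€357,148.68 + €9,580.00) = 0.043996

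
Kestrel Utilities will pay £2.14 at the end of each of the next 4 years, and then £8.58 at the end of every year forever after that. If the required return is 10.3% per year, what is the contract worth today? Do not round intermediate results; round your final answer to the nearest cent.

£63.02

PV of 4-year annuity: £2.14 × [1 − (1+0.103)^−4] / 0.103 = 6.73969
Perpetuity value at year 4: £8.58 / 0.103 = 83.30097
PV of perpetuity: 83.30097 / (1+0.103)^4 = 56.27921
Total PV = 6.73969 + 56.27921 = 63.01891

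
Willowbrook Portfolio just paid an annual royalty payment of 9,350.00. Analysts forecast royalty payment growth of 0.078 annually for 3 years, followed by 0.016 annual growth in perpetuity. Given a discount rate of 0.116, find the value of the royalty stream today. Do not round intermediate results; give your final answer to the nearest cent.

D_1 = 10079.30000
D_2 = 10865.48540
D_3 = 11712.99326
Terminal value at year 3: TV = D_3×(1+g_2)/(r−g_2) = 11900.40115/0.1 = 119004.01153
P_0 = D_1/(1+r)^1 + D_2/(1+r)^2 + D_3/(1+r)^3 + TV/(1+r)^3
    = 9031.63082 + 8724.10218 + 8427.04493 + 85618.77653 = 111801.55446

111801.55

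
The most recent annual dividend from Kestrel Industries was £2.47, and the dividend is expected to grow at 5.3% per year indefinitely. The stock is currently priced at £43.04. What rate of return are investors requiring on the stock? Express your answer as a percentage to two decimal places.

D₁ = £2.47 × 1.053 = £2.6009
P = D₁/(r − g) ⇒ r = D₁/P + g = £2.6009/£43.04 + 0.053 = 0.060430 + 0.053 = 0.113430

11.34%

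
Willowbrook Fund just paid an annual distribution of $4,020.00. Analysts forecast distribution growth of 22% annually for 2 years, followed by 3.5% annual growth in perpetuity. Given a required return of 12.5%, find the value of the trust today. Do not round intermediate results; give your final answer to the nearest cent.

$63454.46

D_1 = 4904.40000
D_2 = 5983.36800
Terminal value at year 2: TV = D_2×(1+g_2)/(r−g_2) = 6192.78588/0.09 = 68808.73200
P_0 = D_1/(1+r)^1 + D_2/(1+r)^2 + TV/(1+r)^2
    = 4359.46667 + 4727.59941 + 54367.39319 = 63454.45926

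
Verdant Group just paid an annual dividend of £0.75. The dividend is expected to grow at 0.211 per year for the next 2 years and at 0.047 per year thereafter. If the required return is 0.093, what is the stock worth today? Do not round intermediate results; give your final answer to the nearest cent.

D_1 = 0.90825
D_2 = 1.09989
Terminal value at year 2: TV = D_2×(1+g_2)/(r−g_2) = 1.15159/0.046 = 25.03447
P_0 = D_1/(1+r)^1 + D_2/(1+r)^2 + TV/(1+r)^2
    = 0.83097 + 0.92068 + 20.95550 = 22.70715

£22.71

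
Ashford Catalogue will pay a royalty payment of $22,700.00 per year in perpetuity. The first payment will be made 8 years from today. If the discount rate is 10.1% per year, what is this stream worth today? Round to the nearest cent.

Value at end of year 7: C / r = $22,700.00 / 0.101 = $224,752.4752
Discount to today: PV = $224,752.4752 / (1 + 0.101)^7 = $224,752.4752 / 1.961152 = $114,602.28

$114602.28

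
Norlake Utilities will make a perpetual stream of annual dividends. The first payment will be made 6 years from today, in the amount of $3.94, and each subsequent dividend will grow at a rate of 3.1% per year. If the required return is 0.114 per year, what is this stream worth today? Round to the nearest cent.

Value at end of year 5: C₁ / (r − g) = $3.94 / (0.114 − 0.031) = $47.4699
Discount to today: PV = $47.4699 / (1 + 0.114)^5 = $47.4699 / 1.715639 = $27.67

$27.67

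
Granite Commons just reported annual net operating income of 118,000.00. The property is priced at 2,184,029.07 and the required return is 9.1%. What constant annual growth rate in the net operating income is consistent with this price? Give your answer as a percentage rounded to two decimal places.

3.51%

P = D₀(1+g)/(r−g) ⇒ P(r−g) = D₀(1+g) ⇒ g(P+D₀) = P·r − D₀
g = (P·r − D₀)/(P + D₀) = (2,184,029.07×0.091 − 118,000.00) / (2,184,029.07 + 118,000.00) = 0.035076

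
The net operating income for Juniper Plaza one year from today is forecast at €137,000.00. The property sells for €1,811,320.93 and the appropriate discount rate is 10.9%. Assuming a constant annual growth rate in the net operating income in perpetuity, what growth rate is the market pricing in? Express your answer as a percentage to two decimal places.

3.34%

P = D₁/(r−g) ⇒ g = r − D₁/P = 0.109 − €137,000.00/€1,811,320.93 = 0.033365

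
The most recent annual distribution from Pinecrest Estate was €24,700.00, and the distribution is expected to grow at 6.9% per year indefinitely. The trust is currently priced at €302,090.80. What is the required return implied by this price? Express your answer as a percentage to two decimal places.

D₁ = €24,700.00 × 1.069 = €26,404.3000
P = D₁/(r − g) ⇒ r = D₁/P + g = €26,404.3000/€302,090.80 + 0.069 = 0.087405 + 0.069 = 0.156405

15.64%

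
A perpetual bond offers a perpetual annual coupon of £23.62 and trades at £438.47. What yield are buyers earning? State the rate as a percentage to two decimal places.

5.39%

P = C/r ⇒ r = C/P = £23.62/£438.47 = 0.053869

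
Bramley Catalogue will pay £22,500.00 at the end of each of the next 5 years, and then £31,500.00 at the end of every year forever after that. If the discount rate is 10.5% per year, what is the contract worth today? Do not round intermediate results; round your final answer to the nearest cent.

PV of 5-year annuity: £22,500.00 × [1 − (1+0.105)^−5] / 0.105 = 84214.31003
Perpetuity value at year 5: £31,500.00 / 0.105 = 300000.00000
PV of perpetuity: 300000.00000 / (1+0.105)^5 = 182099.96596
Total PV = 84214.31003 + 182099.96596 = 266314.27599

£266314.28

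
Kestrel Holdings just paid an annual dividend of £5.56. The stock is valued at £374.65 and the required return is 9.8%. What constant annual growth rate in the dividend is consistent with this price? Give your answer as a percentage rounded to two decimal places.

P = D₀(1+g)/(r−g) ⇒ P(r−g) = D₀(1+g) ⇒ g(P+D₀) = P·r − D₀
g = (P·r − D₀)/(P + D₀) = (£374.65×0.098 − £5.56) / (£374.65 + £5.56) = 0.081943

8.19%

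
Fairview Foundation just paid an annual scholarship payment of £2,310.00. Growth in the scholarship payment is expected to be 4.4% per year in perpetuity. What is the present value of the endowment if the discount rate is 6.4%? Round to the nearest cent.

D₁ = D₀ × (1 + g) = £2,310.00 × 1.044 = £2,411.6400
Growing perpetuity: P = D₁ / (r − g) = £2,411.6400 / (0.064 − 0.044) = £120,582.00

£120582.00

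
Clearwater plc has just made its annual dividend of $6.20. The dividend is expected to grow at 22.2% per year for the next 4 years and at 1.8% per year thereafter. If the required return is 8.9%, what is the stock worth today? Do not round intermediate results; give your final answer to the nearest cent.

$174.30

D_1 = 7.57640
D_2 = 9.25836
D_3 = 11.31372
D_4 = 13.82536
Terminal value at year 4: TV = D_4×(1+g_2)/(r−g_2) = 14.07422/0.071 = 198.22843
P_0 = D_1/(1+r)^1 + D_2/(1+r)^2 + D_3/(1+r)^3 + D_4/(1+r)^4 + TV/(1+r)^4
    = 6.95721 + 7.80690 + 8.76035 + 9.83026 + 140.94654 = 174.30126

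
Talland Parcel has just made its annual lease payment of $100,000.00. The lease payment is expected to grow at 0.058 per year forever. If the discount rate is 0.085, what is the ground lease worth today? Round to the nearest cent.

$3918518.52

D₁ = D₀ × (1 + g) = $100,000.00 × 1.058 = $105,800.0000
Growing perpetuity: P = D₁ / (r − g) = $105,800.0000 / (0.085 − 0.058) = $3,918,518.52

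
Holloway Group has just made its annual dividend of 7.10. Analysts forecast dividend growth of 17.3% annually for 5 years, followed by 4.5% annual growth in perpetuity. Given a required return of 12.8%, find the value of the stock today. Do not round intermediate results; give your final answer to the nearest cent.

D_1 = 8.32830
D_2 = 9.76910
D_3 = 11.45915
D_4 = 13.44158
D_5 = 15.76698
Terminal value at year 5: TV = D_5×(1+g_2)/(r−g_2) = 16.47649/0.083 = 198.51193
P_0 = D_1/(1+r)^1 + D_2/(1+r)^2 + D_3/(1+r)^3 + D_4/(1+r)^4 + D_5/(1+r)^5 + TV/(1+r)^5
    = 7.38324 + 7.67779 + 7.98408 + 8.30260 + 8.63382 + 108.70289 = 148.68443

148.68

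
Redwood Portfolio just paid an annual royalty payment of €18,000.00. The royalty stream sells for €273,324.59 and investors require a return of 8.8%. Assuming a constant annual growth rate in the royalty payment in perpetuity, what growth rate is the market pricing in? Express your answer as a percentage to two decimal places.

2.08%

P = D₀(1+g)/(r−g) ⇒ P(r−g) = D₀(1+g) ⇒ g(P+D₀) = P·r − D₀
g = (P·r − D₀)/(P + D₀) = (€273,324.59×0.088 − €18,000.00) / (€273,324.59 + €18,000.00) = 0.020776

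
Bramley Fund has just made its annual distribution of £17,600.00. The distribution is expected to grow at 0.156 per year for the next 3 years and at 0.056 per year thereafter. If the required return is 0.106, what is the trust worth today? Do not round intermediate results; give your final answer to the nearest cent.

£482157.90

D_1 = 20345.60000
D_2 = 23519.51360
D_3 = 27188.55772
Terminal value at year 3: TV = D_3×(1+g_2)/(r−g_2) = 28711.11695/0.05 = 574222.33908
P_0 = D_1/(1+r)^1 + D_2/(1+r)^2 + D_3/(1+r)^3 + TV/(1+r)^3
    = 18395.66004 + 19227.29024 + 20096.51674 + 424438.43353 = 482157.90055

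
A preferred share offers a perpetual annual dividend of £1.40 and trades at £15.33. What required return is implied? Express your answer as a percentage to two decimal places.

P = C/r ⇒ r = C/P = £1.40/£15.33 = 0.091324

9.13%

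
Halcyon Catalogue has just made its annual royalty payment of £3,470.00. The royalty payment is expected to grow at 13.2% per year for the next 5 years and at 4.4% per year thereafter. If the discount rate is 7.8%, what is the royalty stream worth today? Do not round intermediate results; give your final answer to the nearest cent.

£156185.28

D_1 = 3928.04000
D_2 = 4446.54128
D_3 = 5033.48473
D_4 = 5697.90471
D_5 = 6450.02814
Terminal value at year 5: TV = D_5×(1+g_2)/(r−g_2) = 6733.82937/0.034 = 198053.80510
P_0 = D_1/(1+r)^1 + D_2/(1+r)^2 + D_3/(1+r)^3 + D_4/(1+r)^4 + D_5/(1+r)^5 + TV/(1+r)^5
    = 3643.82189 + 3826.35100 + 4018.02350 + 4219.29741 + 4430.65368 + 136047.13060 = 156185.27809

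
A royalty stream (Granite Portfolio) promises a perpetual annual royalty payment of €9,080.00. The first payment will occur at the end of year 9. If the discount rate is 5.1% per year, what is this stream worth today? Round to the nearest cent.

Value at end of year 8: C / r = €9,080.00 / 0.051 = €178,039.2157
Discount to today: PV = €178,039.2157 / (1 + 0.051)^8 = €178,039.2157 / 1.488750 = €119,589.75

€119589.75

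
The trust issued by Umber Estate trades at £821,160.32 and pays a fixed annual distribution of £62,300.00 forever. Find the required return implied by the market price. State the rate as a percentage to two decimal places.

7.59%

P = C/r ⇒ r = C/P = £62,300.00/£821,160.32 = 0.075868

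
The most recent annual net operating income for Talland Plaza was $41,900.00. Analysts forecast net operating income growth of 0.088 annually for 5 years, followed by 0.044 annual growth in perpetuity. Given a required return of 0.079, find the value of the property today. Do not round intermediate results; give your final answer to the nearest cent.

D_1 = 45587.20000
D_2 = 49598.87360
D_3 = 53963.57448
D_4 = 58712.36903
D_5 = 63879.05751
Terminal value at year 5: TV = D_5×(1+g_2)/(r−g_2) = 66689.73604/0.035 = 1905421.02959
P_0 = D_1/(1+r)^1 + D_2/(1+r)^2 + D_3/(1+r)^3 + D_4/(1+r)^4 + D_5/(1+r)^5 + TV/(1+r)^5
    = 42249.49027 + 42601.89566 + 42957.24048 + 43315.54925 + 43676.84669 + 1302817.94133 = 1517618.96367

$1517618.96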